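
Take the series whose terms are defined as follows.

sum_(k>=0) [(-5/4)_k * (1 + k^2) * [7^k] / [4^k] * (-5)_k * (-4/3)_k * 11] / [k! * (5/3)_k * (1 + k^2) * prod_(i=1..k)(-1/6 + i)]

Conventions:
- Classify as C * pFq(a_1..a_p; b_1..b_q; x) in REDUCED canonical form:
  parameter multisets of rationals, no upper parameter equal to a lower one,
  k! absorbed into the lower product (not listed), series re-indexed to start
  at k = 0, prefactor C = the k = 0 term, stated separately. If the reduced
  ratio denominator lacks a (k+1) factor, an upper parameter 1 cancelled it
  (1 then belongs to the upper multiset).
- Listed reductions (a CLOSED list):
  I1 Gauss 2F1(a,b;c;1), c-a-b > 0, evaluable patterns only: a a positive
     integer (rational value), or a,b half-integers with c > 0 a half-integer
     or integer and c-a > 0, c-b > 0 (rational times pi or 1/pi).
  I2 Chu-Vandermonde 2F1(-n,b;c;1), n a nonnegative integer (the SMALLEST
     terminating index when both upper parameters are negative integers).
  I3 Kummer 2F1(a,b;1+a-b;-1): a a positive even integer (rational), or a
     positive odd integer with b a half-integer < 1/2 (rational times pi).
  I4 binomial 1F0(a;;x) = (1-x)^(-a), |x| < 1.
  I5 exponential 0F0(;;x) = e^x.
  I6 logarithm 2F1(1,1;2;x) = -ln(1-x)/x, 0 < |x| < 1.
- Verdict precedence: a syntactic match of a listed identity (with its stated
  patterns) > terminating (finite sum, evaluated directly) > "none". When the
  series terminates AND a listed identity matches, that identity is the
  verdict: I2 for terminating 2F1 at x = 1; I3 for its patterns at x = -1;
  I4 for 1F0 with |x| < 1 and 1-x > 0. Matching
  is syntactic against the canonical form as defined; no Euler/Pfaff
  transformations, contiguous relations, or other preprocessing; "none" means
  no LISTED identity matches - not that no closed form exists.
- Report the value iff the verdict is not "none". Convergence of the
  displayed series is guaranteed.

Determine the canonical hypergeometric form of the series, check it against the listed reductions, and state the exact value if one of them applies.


This is 11 * 3F2(-5, -4/3, -5/4; 5/6, 5/3; 7/4) in reduced canonical form. Verdict: terminating. (-5)_k vanishes past k = 5, leaving a 6-term sum, computed directly. Value: -852138881705/8685129728.

Structural cue: with t_0 = 11, the two geometric factors (C = 11) combine into one argument.
Step ratio: r(k) = (7/4) * (k-5) (k-4/3) (k-5/4) / [(k+5/6) (k+5/3) (k+1)] - poly over poly, x = (7/4) from leading terms; C = 11 at k = 0.


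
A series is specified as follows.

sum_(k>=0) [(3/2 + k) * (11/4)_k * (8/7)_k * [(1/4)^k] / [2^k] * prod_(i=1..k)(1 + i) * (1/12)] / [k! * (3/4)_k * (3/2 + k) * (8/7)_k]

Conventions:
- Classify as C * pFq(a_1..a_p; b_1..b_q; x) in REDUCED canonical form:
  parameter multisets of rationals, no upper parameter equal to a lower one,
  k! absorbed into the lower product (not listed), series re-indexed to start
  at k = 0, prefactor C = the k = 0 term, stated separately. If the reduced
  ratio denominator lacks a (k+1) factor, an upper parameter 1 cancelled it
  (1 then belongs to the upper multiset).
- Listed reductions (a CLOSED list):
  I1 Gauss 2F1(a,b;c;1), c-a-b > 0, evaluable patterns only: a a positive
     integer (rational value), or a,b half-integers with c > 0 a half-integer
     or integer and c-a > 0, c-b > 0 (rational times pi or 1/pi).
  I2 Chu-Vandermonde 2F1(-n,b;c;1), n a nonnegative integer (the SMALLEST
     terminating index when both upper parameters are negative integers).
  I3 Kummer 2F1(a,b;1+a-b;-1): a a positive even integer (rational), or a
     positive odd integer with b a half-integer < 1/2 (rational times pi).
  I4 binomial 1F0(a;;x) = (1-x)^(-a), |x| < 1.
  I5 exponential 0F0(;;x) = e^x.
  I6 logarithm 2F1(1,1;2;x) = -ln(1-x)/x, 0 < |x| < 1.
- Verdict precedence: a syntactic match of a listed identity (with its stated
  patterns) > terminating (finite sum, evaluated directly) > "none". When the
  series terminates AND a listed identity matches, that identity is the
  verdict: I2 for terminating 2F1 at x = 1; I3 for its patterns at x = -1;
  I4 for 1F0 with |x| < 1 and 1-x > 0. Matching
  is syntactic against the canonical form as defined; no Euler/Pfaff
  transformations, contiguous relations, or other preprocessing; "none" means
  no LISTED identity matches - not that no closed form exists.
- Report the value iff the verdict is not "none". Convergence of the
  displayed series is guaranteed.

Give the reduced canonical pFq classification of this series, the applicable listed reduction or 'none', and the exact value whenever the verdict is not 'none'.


This is 1/12 * 2F1(2, 11/4; 3/4; 1/8) in reduced canonical form. Verdict: none (x = 1/8): each listed identity misses the multisets {2, 11/4} ; {3/4}.

First insight: with t_0 = 1/12, k + 3/2 divides numerator and denominator alike; C = 1/12 after cancelling.
Ratio: r(k) = (1/8) * (k+2) (k+11/4) / [(k+3/4) (k+1)] - poly over poly, x = (1/8) from leading terms; C = 1/12 at k = 0.


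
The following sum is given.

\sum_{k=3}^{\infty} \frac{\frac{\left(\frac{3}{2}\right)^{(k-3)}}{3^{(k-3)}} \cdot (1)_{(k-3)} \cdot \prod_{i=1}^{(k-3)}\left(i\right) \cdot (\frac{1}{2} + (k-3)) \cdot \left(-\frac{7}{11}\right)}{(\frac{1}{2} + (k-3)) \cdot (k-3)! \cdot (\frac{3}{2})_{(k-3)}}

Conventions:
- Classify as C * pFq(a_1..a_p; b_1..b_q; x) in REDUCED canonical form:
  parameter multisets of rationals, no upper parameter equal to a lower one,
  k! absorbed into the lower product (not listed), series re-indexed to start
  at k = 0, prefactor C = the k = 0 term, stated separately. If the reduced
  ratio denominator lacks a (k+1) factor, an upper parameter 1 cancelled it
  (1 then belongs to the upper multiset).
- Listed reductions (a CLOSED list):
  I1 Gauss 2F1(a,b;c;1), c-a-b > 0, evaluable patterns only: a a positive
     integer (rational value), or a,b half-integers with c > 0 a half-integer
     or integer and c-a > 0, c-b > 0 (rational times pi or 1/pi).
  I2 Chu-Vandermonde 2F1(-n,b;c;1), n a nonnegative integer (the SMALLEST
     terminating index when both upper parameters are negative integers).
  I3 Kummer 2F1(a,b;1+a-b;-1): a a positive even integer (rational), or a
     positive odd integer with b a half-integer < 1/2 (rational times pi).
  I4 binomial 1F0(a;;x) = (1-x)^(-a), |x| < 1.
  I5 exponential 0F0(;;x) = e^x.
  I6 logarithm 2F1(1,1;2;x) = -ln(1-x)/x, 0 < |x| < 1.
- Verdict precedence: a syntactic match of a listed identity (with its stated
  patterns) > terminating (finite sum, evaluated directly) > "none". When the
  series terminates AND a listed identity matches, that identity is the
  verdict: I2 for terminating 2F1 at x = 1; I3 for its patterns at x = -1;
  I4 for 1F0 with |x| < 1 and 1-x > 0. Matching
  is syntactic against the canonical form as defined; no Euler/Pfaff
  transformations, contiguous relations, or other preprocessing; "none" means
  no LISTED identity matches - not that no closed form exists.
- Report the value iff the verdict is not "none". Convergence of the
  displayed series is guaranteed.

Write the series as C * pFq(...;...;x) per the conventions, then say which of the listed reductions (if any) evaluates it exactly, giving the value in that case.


Classification (C = -\frac{7}{11}): 2F1 with upper {1, 1}, lower {\frac{3}{2}}, argument x = \frac{1}{2}. Verdict: none - this 2F1 at x = \frac{1}{2} matches no listed pattern, and upper {1, 1} holds no stopper.

Key observation: from the first term -\frac{7}{11}: the two k-th powers (C = -7/11, x = 1/2) combine into one argument.
Adjacent-term ratio: r(k) = \frac{1}{2} * (k+1) (k+1) / [(k+\frac{3}{2}) (k+1)] - rational; roots negated = parameters, x = \frac{1}{2}, C = -\frac{7}{11}.


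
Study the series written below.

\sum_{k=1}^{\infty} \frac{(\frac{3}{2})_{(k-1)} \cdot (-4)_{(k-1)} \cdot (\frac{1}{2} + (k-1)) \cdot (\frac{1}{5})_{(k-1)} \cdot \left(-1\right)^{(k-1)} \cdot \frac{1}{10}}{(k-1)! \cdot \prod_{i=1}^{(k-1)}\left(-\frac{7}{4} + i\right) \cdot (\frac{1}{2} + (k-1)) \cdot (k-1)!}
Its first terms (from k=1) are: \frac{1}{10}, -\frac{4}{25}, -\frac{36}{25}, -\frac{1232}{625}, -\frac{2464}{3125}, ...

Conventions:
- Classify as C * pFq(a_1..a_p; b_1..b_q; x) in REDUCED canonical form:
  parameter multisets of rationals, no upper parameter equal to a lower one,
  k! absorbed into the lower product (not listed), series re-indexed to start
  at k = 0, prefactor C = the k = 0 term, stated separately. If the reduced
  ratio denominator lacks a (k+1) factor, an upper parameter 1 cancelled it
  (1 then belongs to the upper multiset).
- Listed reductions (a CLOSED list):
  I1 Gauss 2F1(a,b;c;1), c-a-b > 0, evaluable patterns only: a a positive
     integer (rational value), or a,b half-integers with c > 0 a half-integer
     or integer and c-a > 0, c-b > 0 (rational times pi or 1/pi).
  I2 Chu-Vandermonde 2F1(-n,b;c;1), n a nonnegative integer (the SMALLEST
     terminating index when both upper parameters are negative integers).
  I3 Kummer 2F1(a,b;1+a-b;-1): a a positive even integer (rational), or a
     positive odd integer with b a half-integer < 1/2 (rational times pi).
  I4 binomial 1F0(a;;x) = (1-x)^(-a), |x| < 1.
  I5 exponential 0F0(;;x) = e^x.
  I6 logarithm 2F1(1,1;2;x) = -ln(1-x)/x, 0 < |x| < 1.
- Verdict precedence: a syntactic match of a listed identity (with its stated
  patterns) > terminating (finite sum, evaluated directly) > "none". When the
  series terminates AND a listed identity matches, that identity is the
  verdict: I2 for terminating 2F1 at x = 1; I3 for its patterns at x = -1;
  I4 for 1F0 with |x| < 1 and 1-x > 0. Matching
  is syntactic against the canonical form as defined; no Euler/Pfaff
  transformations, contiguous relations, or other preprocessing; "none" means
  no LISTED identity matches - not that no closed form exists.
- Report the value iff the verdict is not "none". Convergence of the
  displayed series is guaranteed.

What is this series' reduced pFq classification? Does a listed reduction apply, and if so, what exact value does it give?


x = -1 here; the reduced form reads 3F2, upper {-4, \frac{1}{5}, \frac{3}{2}}, lower {-\frac{3}{4}, 1}, C = \frac{1}{10}. Verdict: terminating - upper parameter -4 makes this a finite sum (last index 4), evaluated exactly. Hence: -\frac{26623}{6250}.

Key step: from the first term \frac{1}{10}: the lower running product (C = 1/10, x = -1) is a rising factorial.
Consecutive-term ratio: r(k) = -1 * (k-4) (k+\frac{1}{5}) (k+\frac{3}{2}) / [(k-\frac{3}{4}) (k+1) (k+1)] - rational in k, leading ratio -1; with t_0 = \frac{1}{10}, classification follows.


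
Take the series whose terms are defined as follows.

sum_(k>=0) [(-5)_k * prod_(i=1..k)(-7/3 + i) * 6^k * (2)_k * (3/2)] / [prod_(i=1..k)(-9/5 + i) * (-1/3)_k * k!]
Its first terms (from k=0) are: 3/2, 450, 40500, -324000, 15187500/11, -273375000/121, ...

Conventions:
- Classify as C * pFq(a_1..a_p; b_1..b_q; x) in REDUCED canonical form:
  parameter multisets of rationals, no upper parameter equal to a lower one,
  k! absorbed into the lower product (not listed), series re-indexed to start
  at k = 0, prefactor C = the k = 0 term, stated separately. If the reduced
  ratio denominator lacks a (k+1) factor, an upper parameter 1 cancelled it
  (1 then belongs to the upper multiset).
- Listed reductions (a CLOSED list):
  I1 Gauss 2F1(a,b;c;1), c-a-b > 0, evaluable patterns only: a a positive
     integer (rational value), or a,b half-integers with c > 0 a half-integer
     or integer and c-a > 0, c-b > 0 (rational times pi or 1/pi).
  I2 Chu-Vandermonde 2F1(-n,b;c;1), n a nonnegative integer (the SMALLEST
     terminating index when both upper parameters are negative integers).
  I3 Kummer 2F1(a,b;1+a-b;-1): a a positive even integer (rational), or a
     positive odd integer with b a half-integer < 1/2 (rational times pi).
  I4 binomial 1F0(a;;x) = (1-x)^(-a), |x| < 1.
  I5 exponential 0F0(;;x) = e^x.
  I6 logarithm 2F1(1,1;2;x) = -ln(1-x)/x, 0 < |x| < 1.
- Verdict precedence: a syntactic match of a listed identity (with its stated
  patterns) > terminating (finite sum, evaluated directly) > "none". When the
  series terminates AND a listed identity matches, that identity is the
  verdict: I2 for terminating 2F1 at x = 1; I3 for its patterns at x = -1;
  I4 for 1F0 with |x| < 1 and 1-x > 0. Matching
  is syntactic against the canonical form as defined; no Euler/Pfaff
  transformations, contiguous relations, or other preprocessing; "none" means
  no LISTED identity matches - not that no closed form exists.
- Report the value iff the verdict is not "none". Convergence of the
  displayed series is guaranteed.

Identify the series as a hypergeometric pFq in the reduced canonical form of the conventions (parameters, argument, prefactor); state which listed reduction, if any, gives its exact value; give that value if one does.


Key observation: from the first term 3/2: the lower running product (C = 3/2, x = 6) is a rising factorial.
Term ratio: r(k) = 6 * (k-5) (k-4/3) (k+2) / [(k-4/5) (k-1/3) (k+1)] - rational in k, leading ratio 6; with t_0 = 3/2, classification follows.

The series (x = 6) is 3F2: upper {-5, -4/3, 2}, lower {-4/5, -1/3}, prefactor 3/2. Verdict: terminating. (-5)_k vanishes past k = 5, leaving a 6-term sum, computed directly. Its exact value is -281122737/242.


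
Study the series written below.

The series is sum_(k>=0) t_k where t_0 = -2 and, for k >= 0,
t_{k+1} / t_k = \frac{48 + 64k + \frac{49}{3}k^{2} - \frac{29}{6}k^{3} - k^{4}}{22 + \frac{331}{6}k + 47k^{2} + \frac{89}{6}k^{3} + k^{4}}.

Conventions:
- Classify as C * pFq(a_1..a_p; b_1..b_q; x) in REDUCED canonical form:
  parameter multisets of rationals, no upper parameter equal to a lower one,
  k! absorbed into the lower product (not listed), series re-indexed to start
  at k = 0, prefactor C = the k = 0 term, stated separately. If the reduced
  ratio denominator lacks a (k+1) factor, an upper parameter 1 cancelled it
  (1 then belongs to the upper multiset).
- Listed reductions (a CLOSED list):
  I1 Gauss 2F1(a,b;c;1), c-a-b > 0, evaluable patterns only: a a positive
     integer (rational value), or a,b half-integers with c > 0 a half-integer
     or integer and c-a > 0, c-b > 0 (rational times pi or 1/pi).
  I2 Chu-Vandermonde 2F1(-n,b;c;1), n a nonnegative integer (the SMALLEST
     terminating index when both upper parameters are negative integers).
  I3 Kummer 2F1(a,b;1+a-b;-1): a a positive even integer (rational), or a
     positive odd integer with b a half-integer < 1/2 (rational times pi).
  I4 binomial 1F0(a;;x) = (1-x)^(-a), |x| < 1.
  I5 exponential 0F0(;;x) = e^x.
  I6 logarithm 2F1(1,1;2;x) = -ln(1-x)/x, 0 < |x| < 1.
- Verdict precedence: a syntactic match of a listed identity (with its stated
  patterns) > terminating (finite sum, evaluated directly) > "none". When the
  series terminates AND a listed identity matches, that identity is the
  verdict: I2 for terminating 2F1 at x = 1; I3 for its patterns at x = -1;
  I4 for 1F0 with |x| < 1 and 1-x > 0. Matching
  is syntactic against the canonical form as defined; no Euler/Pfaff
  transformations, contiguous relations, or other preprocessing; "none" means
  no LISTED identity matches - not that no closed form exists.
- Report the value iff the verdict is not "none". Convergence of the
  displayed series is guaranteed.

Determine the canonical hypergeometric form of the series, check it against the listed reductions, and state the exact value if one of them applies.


With C = -2: the canonical form is 2F1(-4, 6; 11; -1). Verdict (x = -1): the Kummer evaluation I3 applies (x = -1; c = 11 equals 1+a-b for upper {-4, 6}: listed pattern). Sum: -12.

Key step: x = -1 and cancel k + 3/2 from the displayed ratio first; then prefactor -2.
Adjacent-term ratio: r(k) = -1 * (k-4) (k+6) / [(k+11) (k+1)] - rational; roots negated = parameters, x = -1, C = -2.


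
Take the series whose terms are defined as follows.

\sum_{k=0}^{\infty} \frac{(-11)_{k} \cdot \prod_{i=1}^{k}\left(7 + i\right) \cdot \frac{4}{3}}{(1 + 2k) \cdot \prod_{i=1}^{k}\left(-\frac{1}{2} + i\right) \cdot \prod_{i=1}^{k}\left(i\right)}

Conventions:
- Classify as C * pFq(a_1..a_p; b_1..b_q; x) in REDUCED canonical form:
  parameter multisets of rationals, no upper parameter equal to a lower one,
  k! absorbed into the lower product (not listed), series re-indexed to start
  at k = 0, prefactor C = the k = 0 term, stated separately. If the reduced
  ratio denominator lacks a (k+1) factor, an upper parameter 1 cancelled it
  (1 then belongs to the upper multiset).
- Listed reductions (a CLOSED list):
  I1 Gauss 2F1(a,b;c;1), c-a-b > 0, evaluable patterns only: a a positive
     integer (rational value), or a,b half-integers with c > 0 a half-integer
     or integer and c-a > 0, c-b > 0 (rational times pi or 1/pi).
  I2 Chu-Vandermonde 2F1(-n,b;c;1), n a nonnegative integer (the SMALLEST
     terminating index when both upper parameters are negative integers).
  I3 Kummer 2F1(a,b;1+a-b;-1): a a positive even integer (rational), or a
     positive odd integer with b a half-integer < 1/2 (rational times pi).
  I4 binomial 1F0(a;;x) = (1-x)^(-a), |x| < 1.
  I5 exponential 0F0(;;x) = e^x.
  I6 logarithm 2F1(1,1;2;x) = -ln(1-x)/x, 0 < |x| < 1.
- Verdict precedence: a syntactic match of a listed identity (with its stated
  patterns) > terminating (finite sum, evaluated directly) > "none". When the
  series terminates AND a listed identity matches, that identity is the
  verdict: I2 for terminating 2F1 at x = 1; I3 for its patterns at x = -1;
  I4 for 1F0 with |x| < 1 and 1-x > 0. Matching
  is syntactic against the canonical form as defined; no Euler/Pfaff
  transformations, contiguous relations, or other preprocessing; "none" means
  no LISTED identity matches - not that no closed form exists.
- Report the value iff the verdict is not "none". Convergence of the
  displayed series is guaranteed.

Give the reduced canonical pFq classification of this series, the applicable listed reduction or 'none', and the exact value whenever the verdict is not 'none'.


This is \frac{4}{3} * 2F1(-11, 8; \frac{3}{2}; 1) in reduced canonical form. Verdict: Chu-Vandermonde (I2) applies (terminating 2F1 at x = 1 with n = 11, b = 8, c = \frac{3}{2}). Sum: -\frac{4}{66861}.

Key observation: x = 1 and the lower (2k+1) factor (C = 4/3, x = 1) shifts a half-integer Pochhammer.
Adjacent-term ratio: r(k) = 1 * (k-11) (k+8) / [(k+\frac{3}{2}) (k+1)] - rational in k, leading ratio 1; with t_0 = \frac{4}{3}, classification follows.


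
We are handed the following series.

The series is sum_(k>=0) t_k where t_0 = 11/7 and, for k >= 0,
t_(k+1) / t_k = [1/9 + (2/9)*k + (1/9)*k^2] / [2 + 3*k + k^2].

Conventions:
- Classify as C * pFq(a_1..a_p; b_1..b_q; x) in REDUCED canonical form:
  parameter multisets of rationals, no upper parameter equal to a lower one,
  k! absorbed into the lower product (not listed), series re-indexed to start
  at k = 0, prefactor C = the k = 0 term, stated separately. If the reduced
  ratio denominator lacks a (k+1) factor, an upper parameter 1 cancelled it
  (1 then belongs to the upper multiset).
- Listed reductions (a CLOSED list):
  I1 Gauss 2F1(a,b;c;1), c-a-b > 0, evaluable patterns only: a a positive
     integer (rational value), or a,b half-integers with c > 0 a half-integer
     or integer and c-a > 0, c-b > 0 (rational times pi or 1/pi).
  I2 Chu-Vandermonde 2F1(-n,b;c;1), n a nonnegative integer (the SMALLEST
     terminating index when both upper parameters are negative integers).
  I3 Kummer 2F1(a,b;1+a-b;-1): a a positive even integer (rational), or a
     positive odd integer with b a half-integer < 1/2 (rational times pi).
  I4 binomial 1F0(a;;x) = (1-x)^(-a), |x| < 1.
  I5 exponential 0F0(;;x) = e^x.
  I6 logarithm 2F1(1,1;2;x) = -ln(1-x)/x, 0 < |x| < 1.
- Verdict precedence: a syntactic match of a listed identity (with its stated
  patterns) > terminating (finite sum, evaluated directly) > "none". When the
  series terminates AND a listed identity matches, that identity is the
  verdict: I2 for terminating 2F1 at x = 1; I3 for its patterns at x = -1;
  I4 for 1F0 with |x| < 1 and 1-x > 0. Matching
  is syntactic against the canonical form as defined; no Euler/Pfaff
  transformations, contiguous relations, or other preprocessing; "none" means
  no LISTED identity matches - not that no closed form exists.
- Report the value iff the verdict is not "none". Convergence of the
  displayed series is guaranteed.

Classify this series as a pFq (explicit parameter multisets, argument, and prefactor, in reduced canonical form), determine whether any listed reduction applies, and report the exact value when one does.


The series (x = 1/9) is 2F1: upper {1, 1}, lower {2}, prefactor 11/7. Verdict (x = 1/9): logarithm (I6) applies (the logarithm: parameters (1,1;2), x = 1/9). Exact value: (-99/7) * ln(8/9).

Key step: x = (1/9) and factor the ratio over Q (C = 11/7, x = 1/9): negated roots = parameters.
Adjacent-term ratio: r(k) = (1/9) * (k+1) (k+1) / [(k+2) (k+1)] - rational in k, leading ratio (1/9); with t_0 = 11/7, classification follows.


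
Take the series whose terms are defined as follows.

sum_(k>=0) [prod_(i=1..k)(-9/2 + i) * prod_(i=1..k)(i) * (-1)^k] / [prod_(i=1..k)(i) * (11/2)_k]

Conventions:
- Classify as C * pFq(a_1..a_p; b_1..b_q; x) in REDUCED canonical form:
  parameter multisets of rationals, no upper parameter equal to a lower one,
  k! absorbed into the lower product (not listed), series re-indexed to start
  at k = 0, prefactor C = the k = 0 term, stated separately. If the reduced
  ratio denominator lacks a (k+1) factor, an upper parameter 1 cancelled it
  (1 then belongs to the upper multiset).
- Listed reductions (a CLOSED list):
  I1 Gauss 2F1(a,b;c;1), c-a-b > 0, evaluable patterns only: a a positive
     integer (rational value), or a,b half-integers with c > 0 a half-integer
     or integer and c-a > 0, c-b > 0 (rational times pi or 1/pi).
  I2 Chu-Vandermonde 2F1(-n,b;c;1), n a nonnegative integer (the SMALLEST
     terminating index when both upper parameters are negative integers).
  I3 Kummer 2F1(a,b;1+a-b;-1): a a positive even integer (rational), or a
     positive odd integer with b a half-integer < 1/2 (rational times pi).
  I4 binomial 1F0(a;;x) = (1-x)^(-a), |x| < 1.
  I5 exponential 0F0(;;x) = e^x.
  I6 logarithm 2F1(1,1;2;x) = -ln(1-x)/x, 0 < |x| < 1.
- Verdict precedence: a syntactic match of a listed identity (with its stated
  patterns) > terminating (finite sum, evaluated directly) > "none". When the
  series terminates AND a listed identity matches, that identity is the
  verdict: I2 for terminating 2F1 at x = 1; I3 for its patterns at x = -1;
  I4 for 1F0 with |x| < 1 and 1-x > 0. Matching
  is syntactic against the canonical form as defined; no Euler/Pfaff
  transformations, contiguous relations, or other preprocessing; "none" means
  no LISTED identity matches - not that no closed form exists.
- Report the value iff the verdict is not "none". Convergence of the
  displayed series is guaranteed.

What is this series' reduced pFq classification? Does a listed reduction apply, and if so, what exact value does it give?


Prefactor 1, argument -1: 2F1 with upper {-7/2, 1} over lower {11/2}. Verdict at x = -1: Kummer's theorem (I3) matches (x = -1; c = 11/2 equals 1+a-b for upper {-7/2, 1}: listed pattern). Value: (315/512) * pi.

Key step: t_0 being 1, the running product (prefactor 1) telescopes to a rising factorial.
Term ratio: r(k) = (-1) * (k-7/2) (k+1) / [(k+11/2) (k+1)] ; factor over Q: parameters, x = (-1), and C = 1.


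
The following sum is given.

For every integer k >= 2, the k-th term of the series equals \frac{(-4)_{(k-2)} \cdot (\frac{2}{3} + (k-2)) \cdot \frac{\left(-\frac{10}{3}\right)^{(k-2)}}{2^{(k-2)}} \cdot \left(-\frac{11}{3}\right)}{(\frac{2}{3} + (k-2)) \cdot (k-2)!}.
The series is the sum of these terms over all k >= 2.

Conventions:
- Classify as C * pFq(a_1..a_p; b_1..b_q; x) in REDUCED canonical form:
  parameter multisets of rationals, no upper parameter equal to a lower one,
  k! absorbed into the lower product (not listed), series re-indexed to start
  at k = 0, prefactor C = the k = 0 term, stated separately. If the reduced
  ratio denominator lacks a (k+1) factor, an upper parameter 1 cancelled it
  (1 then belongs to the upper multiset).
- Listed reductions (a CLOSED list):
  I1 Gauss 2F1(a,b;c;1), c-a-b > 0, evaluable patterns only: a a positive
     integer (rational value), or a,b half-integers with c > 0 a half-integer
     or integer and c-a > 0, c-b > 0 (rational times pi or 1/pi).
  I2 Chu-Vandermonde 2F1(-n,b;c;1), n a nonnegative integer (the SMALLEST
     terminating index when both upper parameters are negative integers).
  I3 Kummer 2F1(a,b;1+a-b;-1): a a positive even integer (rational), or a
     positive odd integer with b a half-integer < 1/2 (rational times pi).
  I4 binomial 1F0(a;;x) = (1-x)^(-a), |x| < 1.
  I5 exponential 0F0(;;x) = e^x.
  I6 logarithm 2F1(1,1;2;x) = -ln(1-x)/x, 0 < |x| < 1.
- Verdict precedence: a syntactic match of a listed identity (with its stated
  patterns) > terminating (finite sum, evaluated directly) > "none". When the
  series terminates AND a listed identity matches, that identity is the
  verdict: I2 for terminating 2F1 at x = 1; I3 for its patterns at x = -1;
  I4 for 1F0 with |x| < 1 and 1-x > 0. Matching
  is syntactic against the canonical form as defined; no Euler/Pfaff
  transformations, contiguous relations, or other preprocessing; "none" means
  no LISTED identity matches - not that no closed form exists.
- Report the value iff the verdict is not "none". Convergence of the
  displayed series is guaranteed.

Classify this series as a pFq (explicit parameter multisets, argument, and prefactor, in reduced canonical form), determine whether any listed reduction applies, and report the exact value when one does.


At argument -\frac{5}{3}: a 1F0 with upper {-4}, lower {-}, scaled by C = -\frac{11}{3}. Verdict: terminating at k = 4: the factor (-4)_k kills every later term; summing the 5 survivors is exact. Sum: -\frac{45056}{243}.

Key observation: x = -\frac{5}{3} and the two k-th powers (C = -11/3, x = -5/3) combine into one argument.
Term ratio: r(k) = -\frac{5}{3} * (k-4) / [(k+1)] - poly over poly, x = -\frac{5}{3} from leading terms; C = -\frac{11}{3} at k = 0.


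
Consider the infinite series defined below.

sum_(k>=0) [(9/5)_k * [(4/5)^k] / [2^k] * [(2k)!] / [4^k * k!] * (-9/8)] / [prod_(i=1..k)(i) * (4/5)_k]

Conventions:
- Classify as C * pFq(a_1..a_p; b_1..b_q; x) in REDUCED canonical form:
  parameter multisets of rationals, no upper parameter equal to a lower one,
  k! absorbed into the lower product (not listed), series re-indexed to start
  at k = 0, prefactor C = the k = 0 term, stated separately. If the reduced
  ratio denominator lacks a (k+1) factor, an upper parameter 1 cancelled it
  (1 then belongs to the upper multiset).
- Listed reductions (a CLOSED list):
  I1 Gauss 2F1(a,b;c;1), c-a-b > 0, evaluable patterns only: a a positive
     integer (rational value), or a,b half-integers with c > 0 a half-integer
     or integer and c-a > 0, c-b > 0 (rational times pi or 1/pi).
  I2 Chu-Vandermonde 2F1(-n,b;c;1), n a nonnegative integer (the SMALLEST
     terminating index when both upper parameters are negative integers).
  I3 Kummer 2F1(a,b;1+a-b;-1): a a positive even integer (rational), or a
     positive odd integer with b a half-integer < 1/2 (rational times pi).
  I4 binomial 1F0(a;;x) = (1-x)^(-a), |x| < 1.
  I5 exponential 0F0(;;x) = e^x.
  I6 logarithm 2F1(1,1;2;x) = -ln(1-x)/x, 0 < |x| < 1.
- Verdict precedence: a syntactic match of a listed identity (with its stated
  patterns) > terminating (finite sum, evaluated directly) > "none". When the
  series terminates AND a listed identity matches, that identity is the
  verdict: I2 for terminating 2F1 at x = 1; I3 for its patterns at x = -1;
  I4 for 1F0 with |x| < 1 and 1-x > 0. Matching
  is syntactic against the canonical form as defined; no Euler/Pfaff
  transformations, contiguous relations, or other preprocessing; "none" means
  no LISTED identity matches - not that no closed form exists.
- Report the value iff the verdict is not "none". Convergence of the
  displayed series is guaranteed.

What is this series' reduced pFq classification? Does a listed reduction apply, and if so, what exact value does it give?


Reduced: x = 2/5, 2F1, upper = {1/2, 9/5}, lower = {4/5}, C = -9/8. Verdict: none. A 2F1 with upper {1/2, 9/5} fits none of I1-I6 at x = 2/5; the sum runs forever.

First insight: x = (2/5) and the two k-th powers (C = -9/8, x = 2/5) combine into one argument.
Adjacent-term ratio: r(k) = (2/5) * (k+1/2) (k+9/5) / [(k+4/5) (k+1)] - rational in k, leading ratio (2/5); with t_0 = -9/8, classification follows.


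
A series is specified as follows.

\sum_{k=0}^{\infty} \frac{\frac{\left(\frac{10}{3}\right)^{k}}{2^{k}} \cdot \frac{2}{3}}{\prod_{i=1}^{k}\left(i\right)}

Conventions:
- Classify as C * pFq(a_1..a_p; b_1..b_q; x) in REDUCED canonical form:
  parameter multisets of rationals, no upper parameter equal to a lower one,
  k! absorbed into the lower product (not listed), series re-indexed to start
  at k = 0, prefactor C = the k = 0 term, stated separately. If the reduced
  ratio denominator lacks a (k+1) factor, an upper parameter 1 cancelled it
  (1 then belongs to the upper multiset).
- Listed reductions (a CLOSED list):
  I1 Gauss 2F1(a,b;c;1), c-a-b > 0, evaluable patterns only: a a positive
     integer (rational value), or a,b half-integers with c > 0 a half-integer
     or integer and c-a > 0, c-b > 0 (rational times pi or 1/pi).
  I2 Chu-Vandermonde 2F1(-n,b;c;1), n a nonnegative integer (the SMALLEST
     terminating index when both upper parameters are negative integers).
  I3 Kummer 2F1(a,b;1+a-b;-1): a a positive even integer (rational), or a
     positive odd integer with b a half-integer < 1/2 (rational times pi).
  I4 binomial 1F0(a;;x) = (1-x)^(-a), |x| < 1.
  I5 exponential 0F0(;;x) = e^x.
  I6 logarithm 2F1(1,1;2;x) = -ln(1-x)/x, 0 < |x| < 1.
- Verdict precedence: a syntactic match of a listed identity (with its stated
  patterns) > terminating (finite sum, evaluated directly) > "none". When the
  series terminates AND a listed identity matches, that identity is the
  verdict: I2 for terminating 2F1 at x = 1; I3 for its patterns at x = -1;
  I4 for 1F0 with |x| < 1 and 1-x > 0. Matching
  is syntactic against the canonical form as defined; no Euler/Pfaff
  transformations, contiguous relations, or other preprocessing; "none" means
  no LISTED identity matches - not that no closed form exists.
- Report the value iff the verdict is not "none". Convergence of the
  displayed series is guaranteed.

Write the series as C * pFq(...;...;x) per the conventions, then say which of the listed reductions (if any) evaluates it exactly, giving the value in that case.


With C = \frac{2}{3}: the canonical form is 0F0(-; -; \frac{5}{3}). Verdict: this is the I5 exponential reduction (the 0F0 exponential series at x = \frac{5}{3}). Value: \frac{2}{3} \cdot e^{\frac{5}{3}}.

Key step: x = \frac{5}{3} and the two k-th powers (C = 2/3) combine into one argument.
Adjacent-term ratio: r(k) = \frac{5}{3} * 1 / [(k+1)] - rational; roots negated = parameters, x = \frac{5}{3}, C = \frac{2}{3}.


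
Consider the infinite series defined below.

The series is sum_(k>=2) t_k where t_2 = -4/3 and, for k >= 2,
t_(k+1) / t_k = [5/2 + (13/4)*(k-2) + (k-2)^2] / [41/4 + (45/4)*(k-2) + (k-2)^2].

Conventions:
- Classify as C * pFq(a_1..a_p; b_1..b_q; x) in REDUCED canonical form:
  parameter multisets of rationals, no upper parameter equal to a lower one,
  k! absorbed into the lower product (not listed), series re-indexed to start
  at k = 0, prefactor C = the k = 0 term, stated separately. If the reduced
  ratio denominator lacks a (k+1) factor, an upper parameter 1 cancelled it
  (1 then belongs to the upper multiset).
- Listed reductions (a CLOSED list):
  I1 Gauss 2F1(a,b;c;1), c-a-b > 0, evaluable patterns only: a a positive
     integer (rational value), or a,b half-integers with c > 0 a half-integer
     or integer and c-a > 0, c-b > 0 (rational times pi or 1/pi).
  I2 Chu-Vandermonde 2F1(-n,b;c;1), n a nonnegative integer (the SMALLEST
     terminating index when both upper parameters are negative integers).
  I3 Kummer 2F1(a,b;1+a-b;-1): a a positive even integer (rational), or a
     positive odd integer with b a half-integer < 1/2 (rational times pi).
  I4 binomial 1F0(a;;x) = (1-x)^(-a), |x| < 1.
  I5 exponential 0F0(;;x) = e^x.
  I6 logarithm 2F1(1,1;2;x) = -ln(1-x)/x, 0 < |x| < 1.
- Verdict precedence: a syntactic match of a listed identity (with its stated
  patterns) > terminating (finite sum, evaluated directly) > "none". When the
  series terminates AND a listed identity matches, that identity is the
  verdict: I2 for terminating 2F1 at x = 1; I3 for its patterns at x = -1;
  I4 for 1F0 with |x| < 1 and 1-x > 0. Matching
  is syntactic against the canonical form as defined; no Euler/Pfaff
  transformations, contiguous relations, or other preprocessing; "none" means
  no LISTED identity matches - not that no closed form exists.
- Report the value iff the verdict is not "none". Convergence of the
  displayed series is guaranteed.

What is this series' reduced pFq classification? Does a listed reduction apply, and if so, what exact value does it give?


At argument 1: a 2F1 with upper {5/4, 2}, lower {41/4}, scaled by C = -4/3. Verdict (x = 1): the Gauss summation I1 applies (x = 1: the Gamma ratio telescopes since c-a-b = 7 > 0 and a = 2 in Z>0). Its exact value is -407/224.

Key observation: x = 1 and roots of the ratio polynomials (C = -4/3, x = 1) are the negated parameters.
Adjacent-term ratio: r(k) = 1 * (k+5/4) (k+2) / [(k+41/4) (k+1)] - rational in k, leading ratio 1; with t_0 = -4/3, classification follows.


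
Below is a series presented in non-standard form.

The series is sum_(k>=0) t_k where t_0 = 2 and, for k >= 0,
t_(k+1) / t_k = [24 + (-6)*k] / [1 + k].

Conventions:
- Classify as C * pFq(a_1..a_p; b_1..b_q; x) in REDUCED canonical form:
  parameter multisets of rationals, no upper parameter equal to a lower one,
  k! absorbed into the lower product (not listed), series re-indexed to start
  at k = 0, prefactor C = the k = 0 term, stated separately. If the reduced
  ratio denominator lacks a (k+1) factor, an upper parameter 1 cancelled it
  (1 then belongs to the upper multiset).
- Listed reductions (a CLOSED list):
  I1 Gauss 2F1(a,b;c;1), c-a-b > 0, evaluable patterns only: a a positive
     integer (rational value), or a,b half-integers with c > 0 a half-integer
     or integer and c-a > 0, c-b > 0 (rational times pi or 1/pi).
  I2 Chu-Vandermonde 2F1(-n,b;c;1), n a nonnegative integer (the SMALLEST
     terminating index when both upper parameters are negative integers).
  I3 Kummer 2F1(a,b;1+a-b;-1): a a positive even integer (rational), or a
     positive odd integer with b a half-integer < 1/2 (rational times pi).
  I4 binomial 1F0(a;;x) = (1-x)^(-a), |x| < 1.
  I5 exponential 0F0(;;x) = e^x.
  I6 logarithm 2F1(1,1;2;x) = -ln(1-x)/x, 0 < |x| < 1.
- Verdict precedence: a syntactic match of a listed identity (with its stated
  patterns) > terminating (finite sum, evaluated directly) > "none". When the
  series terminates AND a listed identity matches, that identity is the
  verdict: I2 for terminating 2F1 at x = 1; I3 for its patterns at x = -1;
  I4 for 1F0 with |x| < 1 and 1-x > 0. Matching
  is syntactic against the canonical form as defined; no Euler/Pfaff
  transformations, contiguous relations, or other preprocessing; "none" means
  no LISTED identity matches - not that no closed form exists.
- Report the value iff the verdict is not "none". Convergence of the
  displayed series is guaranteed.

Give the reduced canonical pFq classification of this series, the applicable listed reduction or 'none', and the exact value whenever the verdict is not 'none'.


With C = 2: the canonical form is 1F0(-4; -; -6). Verdict: terminating. With -4 upstairs the series is a 5-term polynomial sum; evaluated term by term. Exact value: 4802.

First insight: from the first term 2: roots of the ratio polynomials (C = 2) are the negated parameters.
Ratio: r(k) = (-6) * (k-4) / [(k+1)] - rational in k. x = (-6); t_0 = 2; negate the roots.


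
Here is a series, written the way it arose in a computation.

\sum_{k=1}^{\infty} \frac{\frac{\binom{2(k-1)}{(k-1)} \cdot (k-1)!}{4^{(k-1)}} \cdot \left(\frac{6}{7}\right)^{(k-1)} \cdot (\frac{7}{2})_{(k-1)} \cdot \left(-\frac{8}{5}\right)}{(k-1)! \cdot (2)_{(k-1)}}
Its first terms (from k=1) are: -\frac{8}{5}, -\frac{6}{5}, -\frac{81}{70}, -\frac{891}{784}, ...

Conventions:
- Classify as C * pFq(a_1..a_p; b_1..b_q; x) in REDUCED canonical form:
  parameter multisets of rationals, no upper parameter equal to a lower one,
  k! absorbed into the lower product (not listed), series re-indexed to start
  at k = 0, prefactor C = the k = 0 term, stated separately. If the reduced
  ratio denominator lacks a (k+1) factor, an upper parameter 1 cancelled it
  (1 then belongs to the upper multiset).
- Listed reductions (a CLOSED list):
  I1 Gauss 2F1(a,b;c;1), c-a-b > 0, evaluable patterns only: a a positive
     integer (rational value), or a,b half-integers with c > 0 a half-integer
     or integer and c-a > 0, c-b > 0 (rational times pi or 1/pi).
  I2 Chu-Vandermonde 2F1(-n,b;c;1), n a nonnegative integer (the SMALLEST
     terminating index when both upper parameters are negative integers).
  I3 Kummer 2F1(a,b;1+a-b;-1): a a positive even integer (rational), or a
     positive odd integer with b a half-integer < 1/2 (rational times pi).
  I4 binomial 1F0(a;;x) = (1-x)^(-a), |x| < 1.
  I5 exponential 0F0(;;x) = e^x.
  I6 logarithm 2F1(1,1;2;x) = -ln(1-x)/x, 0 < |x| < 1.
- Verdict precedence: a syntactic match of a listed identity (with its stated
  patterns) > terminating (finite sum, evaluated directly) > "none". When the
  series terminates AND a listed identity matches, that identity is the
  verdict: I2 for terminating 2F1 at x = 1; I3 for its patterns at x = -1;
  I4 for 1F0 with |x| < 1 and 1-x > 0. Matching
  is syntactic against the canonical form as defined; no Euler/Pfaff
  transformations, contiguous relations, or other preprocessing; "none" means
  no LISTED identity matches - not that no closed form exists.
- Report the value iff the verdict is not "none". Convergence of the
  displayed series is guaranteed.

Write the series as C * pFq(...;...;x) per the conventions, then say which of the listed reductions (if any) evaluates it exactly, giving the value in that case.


Canonical form: C = -\frac{8}{5} times 2F1 with upper {\frac{1}{2}, \frac{7}{2}}, lower {2}, x = \frac{6}{7}. Verdict: none. Every listed pattern misses the 2F1 form at \frac{6}{7}, upper {\frac{1}{2}, \frac{7}{2}}.

First insight: t_0 = -\frac{8}{5} here, and C(2k,k) (C = -8/5, x = 6/7) equals 4^k (1/2)_k / k!.
Step ratio: r(k) = \frac{6}{7} * (k+\frac{1}{2}) (k+\frac{7}{2}) / [(k+2) (k+1)] - rational in k. x = \frac{6}{7}; t_0 = -\frac{8}{5}; negate the roots.


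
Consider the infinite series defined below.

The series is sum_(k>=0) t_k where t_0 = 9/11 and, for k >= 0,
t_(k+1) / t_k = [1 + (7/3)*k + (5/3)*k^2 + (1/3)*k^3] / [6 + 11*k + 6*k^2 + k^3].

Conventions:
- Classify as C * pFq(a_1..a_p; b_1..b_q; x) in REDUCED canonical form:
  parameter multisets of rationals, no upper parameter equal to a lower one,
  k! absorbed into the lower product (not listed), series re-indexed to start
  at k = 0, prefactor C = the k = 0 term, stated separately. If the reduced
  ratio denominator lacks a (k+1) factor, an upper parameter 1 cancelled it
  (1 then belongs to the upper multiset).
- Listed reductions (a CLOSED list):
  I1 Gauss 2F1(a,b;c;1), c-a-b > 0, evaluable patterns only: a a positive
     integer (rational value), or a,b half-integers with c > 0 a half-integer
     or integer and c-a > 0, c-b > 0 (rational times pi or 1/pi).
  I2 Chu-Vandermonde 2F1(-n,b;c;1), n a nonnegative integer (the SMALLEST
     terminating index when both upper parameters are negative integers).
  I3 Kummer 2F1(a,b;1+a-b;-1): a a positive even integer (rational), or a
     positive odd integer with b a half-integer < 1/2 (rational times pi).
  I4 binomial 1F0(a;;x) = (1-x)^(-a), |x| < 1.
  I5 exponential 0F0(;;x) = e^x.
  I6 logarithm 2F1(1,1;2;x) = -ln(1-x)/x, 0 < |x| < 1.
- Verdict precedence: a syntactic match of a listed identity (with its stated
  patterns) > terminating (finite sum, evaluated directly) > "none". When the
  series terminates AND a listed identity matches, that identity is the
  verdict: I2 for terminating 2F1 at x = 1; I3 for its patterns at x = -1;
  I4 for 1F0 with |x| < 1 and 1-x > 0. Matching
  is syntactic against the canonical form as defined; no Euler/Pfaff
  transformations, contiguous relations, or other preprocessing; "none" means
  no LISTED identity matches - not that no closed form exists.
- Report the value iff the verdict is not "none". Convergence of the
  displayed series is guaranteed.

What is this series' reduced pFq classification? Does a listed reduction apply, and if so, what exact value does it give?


With C = 9/11: the canonical form is 2F1(1, 1; 2; 1/3). Verdict (x = 1/3): the logarithmic series (I6) applies (the logarithm: parameters (1,1;2), x = 1/3). Exact value: (-27/11) * ln(2/3).

Key step: from the first term 9/11: factor the ratio over Q (C = 9/11, x = 1/3): negated roots = parameters.
Adjacent-term ratio: r(k) = (1/3) * (k+1) (k+1) / [(k+2) (k+1)] - poly over poly, x = (1/3) from leading terms; C = 9/11 at k = 0.
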